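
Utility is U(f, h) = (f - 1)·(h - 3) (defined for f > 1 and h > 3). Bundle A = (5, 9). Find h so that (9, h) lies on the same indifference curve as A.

h = 6

U(5, 9) = 24.
Set U(9, h) = 24 and solve.
With f = 9: (9 − 1) = 8, so (h − 3) = 24/8 = 3.
So h = 3 + 3 = 6.
Check: U(9, 6) = 24.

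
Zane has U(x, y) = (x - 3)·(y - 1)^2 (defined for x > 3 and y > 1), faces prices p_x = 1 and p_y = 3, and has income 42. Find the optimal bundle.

x* = 15, y* = 9

MU_x = (y−1)^2, MU_y = 2·(x−3)·(y−1).
MRS = (1/2)·(y−1)/(x−3).
Tangency: set MRS = p_x/p_y = 1/3.
So (1/2)·(y − 1)/(x − 3) = 1/3, i.e. (y − 1) = (2/3)·(x − 3).
Rewrite the budget in excess-of-subsistence terms: 1·(x − 3) + 3·(y − 1) = 42 − 1·3 − 3·1 = 36.
Substituting, 3·(x − 3) = 36, so x − 3 = 12 and x* = 15.
Then y − 1 = (2/3)·12 = 8, so y* = 9.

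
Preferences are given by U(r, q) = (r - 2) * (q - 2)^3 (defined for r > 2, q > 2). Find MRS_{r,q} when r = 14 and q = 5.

MRS = 1/12

MU_r = (q−2)^3, MU_q = 3·(r−2)·(q−2)^2.
MRS = (1/3)·(q−2)/(r−2).
At (14, 5): MRS = 1/12.
So at (14, 5) the consumer would give up 1/12 units of q for one more unit of r.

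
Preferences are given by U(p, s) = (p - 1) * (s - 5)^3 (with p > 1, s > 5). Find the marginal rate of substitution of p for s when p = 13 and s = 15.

MU_p = (s−5)^3, MU_s = 3·(p−1)·(s−5)^2.
MRS = (1/3)·(s−5)/(p−1).
At (13, 15): MRS = 5/18.
That is, one extra unit of p is worth 5/18 units of s at the margin.

MRS = 5/18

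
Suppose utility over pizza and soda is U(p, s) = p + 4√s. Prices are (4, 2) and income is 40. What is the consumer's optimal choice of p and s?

p* = 2, s* = 16

MU_p = 1, MU_s = 4/(2√s).
MRS = 1 ÷ (4/(2√s)).
Tangency: set MRS = p_p/p_s = 4/2 = 2.
MRS depends only on s: 0.5·√s = 2 ⇒ √s = 2/0.5 = 4 ⇒ s* = 16.
From the budget, 4·p = 40 − 2·16 = 8, so p* = 2.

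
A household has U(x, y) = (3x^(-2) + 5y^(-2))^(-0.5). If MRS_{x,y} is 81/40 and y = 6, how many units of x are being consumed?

For CES with ρ = -2, MRS = (3/5)·(y/x)^3.
Setting (3/5)·(6/x)^3 = 81/40 gives (6/x)^3 = 3.375, so 6/x = 1.5 and x = 4.

x = 4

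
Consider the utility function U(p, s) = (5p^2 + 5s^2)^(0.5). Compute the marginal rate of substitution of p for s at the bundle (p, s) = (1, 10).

MRS = 0.1

For CES with ρ = 2, MRS = (s/p)^(-1).
At (1, 10): MRS = 0.1.
The indifference curve has slope −0.1 at this bundle.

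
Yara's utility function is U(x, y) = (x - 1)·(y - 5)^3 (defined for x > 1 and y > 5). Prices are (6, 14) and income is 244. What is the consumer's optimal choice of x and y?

MU_x = (y−5)^3, MU_y = 3·(x−1)·(y−5)^2.
MRS = (1/3)·(y−5)/(x−1).
Tangency: set MRS = p_x/p_y = 6/14 = 3/7.
So (1/3)·(y − 5)/(x − 1) = 3/7, i.e. (y − 5) = (9/7)·(x − 1).
Rewrite the budget in excess-of-subsistence terms: 6·(x − 1) + 14·(y − 5) = 244 − 6·1 − 14·5 = 168.
Substituting, 24·(x − 1) = 168, so x − 1 = 7 and x* = 8.
Then y − 5 = (9/7)·7 = 9, so y* = 14.

x* = 8, y* = 14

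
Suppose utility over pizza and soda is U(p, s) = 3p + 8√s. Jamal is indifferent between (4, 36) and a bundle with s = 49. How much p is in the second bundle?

U(4, 36) = 60.
Set U(p, 49) = 60 and solve.
With s = 49: √49 = 7, so 3p = 60 − 8·7 = 4 and p = 4/3.
Check: U(4/3, 49) = 60.

p = 4/3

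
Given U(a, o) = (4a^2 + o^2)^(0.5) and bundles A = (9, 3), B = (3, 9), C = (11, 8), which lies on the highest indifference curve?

Bundle C

Evaluate utility at each bundle:
U(A) = 18.248.
U(B) = 10.817.
U(C) = 23.409.
Highest utility is C, so C ≻ A ≻ B.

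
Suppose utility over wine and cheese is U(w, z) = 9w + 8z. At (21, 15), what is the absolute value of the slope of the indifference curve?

MRS = 1.125

MU_w = 9, MU_z = 8, so MRS = 9/8 = 1.125 at every bundle.
At (21, 15): MRS = 1.125.
That is, one extra unit of w is worth 1.125 units of z at the margin.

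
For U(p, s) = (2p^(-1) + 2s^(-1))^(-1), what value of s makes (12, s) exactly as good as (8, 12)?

s = 8

U depends on (p, s) only through S = 2p^(-1) + 2s^(-1), so equal utility means equal S. At (8, 12): S = 5/12.
With p = 12: 2·12^(-1) = 1/6, so 2s^(-1) = 5/12 − 1/6 = 0.25, i.e. s^(-1) = 0.125.
Hence s = 1/0.125 = 8.
Check: U(12, 8) = 2.4.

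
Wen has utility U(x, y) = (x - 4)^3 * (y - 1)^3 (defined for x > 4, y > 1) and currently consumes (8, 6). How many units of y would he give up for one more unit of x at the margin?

MRS = 1.25

MU_x = 3·(x−4)^2·(y−1)^3, MU_y = 3·(x−4)^3·(y−1)^2.
MRS = (y−1)/(x−4).
At (8, 6): MRS = 1.25.
That is, one extra unit of x is worth 1.25 units of y at the margin.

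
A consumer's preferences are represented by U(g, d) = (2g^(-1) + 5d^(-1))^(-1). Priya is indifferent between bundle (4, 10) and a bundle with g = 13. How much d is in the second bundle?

U depends on (g, d) only through S = 2g^(-1) + 5d^(-1), so equal utility means equal S. At (4, 10): S = 1.
With g = 13: 2·13^(-1) = 2/13, so 5d^(-1) = 1 − 2/13 = 11/13, i.e. d^(-1) = 11/65.
Hence d = 1/(11/65) = 65/11.
Check: U(13, 65/11) = 1.

d = 65/11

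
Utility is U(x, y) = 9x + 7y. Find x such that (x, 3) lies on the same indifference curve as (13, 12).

U(13, 12) = 201.
Set U(x, 3) = 201 and solve.
9x + 7·3 = 201 ⇒ 9x = 180 ⇒ x = 20.
Check: U(20, 3) = 201.

x = 20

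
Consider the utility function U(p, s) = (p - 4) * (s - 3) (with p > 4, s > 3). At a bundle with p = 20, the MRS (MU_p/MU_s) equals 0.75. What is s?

MU_p = (s−3), MU_s = (p−4).
MRS = (s−3)/(p−4).
Substitute p = 20: MRS = (s − 3)/16. Setting this equal to 0.75 gives s − 3 = 0.75·16 = 12, so s = 15.

s = 15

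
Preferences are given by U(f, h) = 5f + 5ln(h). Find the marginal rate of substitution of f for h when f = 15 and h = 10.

MRS = 10

MU_f = 5, MU_h = 5/h.
MRS = 5 ÷ (5/h).
At (15, 10): MRS = 10.
So at (15, 10) the consumer would give up 10 units of h for one more unit of f.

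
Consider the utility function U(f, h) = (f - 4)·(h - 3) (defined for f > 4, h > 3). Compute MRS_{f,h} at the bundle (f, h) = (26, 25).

MU_f = (h−3), MU_h = (f−4).
MRS = (h−3)/(f−4).
At (26, 25): MRS = 1.
The indifference curve has slope −1 at this bundle.

MRS = 1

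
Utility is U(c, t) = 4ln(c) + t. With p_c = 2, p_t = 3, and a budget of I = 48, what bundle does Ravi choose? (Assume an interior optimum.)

MU_c = 4/c, MU_t = 1.
MRS = 4/c ÷ 1.
Tangency: set MRS = p_c/p_t = 2/3.
MRS depends only on c: 4/c = 2/3 ⇒ c* = 4/(2/3) = 6.
From the budget, 3·t = 48 − 2·6 = 36, so t* = 12.

c* = 6, t* = 12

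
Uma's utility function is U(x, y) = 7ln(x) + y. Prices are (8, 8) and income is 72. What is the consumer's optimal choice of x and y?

x* = 7, y* = 2

MU_x = 7/x, MU_y = 1.
MRS = 7/x ÷ 1.
Tangency: set MRS = p_x/p_y = 8/8 = 1.
MRS depends only on x: 7/x = 1 ⇒ x* = 7/1 = 7.
From the budget, 8·y = 72 − 8·7 = 16, so y* = 2.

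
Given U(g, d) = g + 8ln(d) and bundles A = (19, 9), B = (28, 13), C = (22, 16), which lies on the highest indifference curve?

Evaluate utility at each bundle:
U(A) = 36.578.
U(B) = 48.520.
U(C) = 44.181.
Highest utility is B, so B ≻ C ≻ A.

Bundle B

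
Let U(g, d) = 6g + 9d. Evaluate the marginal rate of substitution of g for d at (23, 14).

MU_g = 6, MU_d = 9, so MRS = 6/9 = 2/3 at every bundle.
At (23, 14): MRS = 2/3.
So at (23, 14) the consumer would give up 2/3 units of d for one more unit of g.

MRS = 2/3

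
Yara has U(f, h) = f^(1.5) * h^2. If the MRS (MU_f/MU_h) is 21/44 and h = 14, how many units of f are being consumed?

f = 22

MU_f = 1.5·√f·h^2 and MU_h = 2·f^(1.5)·h.
MRS = MU_f/MU_h = (0.75)·h/f.
Substitute h = 14: MRS = 10.5/f. Setting 10.5/f = 21/44 gives f = 10.5/(21/44) = 22.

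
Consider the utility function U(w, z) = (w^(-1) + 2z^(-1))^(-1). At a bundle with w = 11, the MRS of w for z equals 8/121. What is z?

For CES with ρ = -1, MRS = (1/2)·(z/w)^2.
Setting (1/2)·(z/11)^2 = 8/121 gives (z/11)^2 = 16/121, so z/11 = 4/11 and z = 4.

z = 4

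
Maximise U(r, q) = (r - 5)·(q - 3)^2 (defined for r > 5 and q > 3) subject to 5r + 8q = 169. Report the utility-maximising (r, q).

MU_r = (q−3)^2, MU_q = 2·(r−5)·(q−3).
MRS = (1/2)·(q−3)/(r−5).
Tangency: set MRS = p_r/p_q = 5/8 = 0.625.
So (1/2)·(q − 3)/(r − 5) = 0.625, i.e. (q − 3) = 1.25·(r − 5).
Rewrite the budget in excess-of-subsistence terms: 5·(r − 5) + 8·(q − 3) = 169 − 5·5 − 8·3 = 120.
Substituting, 15·(r − 5) = 120, so r − 5 = 8 and r* = 13.
Then q − 3 = 1.25·8 = 10, so q* = 13.

r* = 13, q* = 13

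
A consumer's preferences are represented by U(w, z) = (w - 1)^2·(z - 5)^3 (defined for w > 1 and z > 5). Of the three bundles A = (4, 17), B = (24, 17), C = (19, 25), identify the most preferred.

Evaluate utility at each bundle:
U(A) = 15552.
U(B) = 914112.
U(C) = 2592000.
Highest utility is C, so C ≻ B ≻ A.

Bundle C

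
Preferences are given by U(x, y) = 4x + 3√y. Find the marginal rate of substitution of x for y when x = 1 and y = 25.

MRS = 40/3

MU_x = 4, MU_y = 3/(2√y).
MRS = 4 ÷ (3/(2√y)).
At (1, 25): MRS = 40/3.
That is, one extra unit of x is worth 40/3 units of y at the margin.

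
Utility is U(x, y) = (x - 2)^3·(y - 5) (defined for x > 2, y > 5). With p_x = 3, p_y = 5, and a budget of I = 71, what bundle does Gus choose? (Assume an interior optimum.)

x* = 12, y* = 7

MU_x = 3·(x−2)^2·(y−5), MU_y = (x−2)^3.
MRS = (3/1)·(y−5)/(x−2).
Tangency: set MRS = p_x/p_y = 3/5 = 0.6.
So (3/1)·(y − 5)/(x − 2) = 0.6, i.e. (y − 5) = 0.2·(x − 2).
Rewrite the budget in excess-of-subsistence terms: 3·(x − 2) + 5·(y − 5) = 71 − 3·2 − 5·5 = 40.
Substituting, 4·(x − 2) = 40, so x − 2 = 10 and x* = 12.
Then y − 5 = 0.2·10 = 2, so y* = 7.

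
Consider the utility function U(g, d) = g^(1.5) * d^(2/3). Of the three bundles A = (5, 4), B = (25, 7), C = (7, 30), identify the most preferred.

Bundle B

Evaluate utility at each bundle:
U(A) = 28.173.
U(B) = 457.413.
U(C) = 178.811.
Highest utility is B, so B ≻ C ≻ A.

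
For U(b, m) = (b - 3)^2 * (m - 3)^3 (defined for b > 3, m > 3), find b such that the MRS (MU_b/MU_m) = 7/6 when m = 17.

b = 11

MU_b = 2·(b−3)·(m−3)^3, MU_m = 3·(b−3)^2·(m−3)^2.
MRS = (2/3)·(m−3)/(b−3).
Substitute m = 17: MRS = (28/3)/(b − 3). Setting this equal to 7/6 gives b − 3 = (28/3)/(7/6) = 8, so b = 11.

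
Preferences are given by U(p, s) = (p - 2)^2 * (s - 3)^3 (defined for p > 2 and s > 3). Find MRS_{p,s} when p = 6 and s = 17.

MU_p = 2·(p−2)·(s−3)^3, MU_s = 3·(p−2)^2·(s−3)^2.
MRS = (2/3)·(s−3)/(p−2).
At (6, 17): MRS = 7/3.
So at (6, 17) the consumer would give up 7/3 units of s for one more unit of p.

MRS = 7/3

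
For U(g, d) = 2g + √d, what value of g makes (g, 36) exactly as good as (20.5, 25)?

U(20.5, 25) = 46.
Set U(g, 36) = 46 and solve.
With d = 36: √36 = 6, so 2g = 46 − 6 = 40 and g = 20.
Check: U(20, 36) = 46.

g = 20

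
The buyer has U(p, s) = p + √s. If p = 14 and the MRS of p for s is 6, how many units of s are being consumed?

MU_p = 1, MU_s = 1/(2√s).
MRS = 1 ÷ (1/(2√s)).
MRS depends only on s: 2·√s = 6 ⇒ √s = 6/2 = 3 ⇒ s = 9.

s = 9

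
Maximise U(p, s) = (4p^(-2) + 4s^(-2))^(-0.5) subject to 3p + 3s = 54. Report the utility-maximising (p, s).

p* = 9, s* = 9

For CES with ρ = -2, MRS = (s/p)^3.
Tangency: set MRS = p_p/p_s = 3/3 = 1.
So (s/p)^3 = 1; taking the cube root, s/p = 1, i.e. s = p.
Substitute into the budget 3·p + 3·s = 54: 6·p = 54, so p* = 9 and s* = 9.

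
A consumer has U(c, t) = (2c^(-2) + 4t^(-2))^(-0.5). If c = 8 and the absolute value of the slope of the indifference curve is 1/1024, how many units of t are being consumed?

For CES with ρ = -2, MRS = (2/4)·(t/c)^3.
Setting (2/4)·(t/8)^3 = 1/1024 gives (t/8)^3 = 1/512, so t/8 = 0.125 and t = 1.

t = 1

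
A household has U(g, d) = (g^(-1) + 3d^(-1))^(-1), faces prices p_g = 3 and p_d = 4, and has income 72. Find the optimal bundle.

For CES with ρ = -1, MRS = (1/3)·(d/g)^2.
Tangency: set MRS = p_g/p_d = 3/4 = 0.75.
So (d/g)^2 = 2.25; taking the square root, d/g = 1.5, i.e. d = 1.5·g.
Substitute into the budget 3·g + 4·d = 72: 9·g = 72, so g* = 8 and d* = 1.5·8 = 12.

g* = 8, d* = 12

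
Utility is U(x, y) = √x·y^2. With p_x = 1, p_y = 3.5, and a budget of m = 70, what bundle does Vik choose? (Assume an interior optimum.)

MU_x = 0.5·x^(-0.5)·y^2 and MU_y = 2·√x·y.
MRS = MU_x/MU_y = (0.25)·y/x.
Tangency: set MRS = p_x/p_y = 1/3.5 = 2/7.
So (0.25)·y/x = 2/7, i.e. y = (8/7)·x.
Substitute into the budget 1·x + 3.5·y = 70: 5·x = 70, so x* = 14.
Then y* = (8/7)·14 = 16.

x* = 14, y* = 16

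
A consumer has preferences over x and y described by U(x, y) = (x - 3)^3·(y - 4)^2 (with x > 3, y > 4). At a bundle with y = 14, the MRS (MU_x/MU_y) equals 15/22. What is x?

MU_x = 3·(x−3)^2·(y−4)^2, MU_y = 2·(x−3)^3·(y−4).
MRS = (3/2)·(y−4)/(x−3).
Substitute y = 14: MRS = 15/(x − 3). Setting this equal to 15/22 gives x − 3 = 15/(15/22) = 22, so x = 25.

x = 25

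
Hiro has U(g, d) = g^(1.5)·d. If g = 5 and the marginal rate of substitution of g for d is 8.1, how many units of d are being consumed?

d = 27

MU_g = 1.5·√g·d and MU_d = g^(1.5).
MRS = MU_g/MU_d = (1.5)·d/g.
Substitute g = 5: MRS = d/(10/3). Setting d/(10/3) = 8.1 gives d = 8.1·(10/3) = 27.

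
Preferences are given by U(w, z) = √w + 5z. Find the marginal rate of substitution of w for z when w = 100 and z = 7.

MRS = 1/100

MU_w = 1/(2√w), MU_z = 5.
MRS = 1/(2√w) ÷ 5.
At (100, 7): MRS = 1/100.
That is, one extra unit of w is worth 1/100 units of z at the margin.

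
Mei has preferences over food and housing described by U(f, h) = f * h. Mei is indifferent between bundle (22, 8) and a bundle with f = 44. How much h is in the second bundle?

h = 4

U(22, 8) = 176.
Set U(44, h) = 176 and solve.
With f = 44: h = 176/44 = 4.
Check: U(44, 4) = 176.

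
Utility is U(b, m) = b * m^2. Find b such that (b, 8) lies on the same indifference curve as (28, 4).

b = 7

U(28, 4) = 448.
Set U(b, 8) = 448 and solve.
With m = 8: 8^2 = 64, so b = 448/64 = 7.
Check: U(7, 8) = 448.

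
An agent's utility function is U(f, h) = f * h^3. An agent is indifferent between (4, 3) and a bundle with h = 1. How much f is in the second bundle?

f = 108

U(4, 3) = 108.
Set U(f, 1) = 108 and solve.
With h = 1: 1^3 = 1, so f = 108/1 = 108.
Check: U(108, 1) = 108.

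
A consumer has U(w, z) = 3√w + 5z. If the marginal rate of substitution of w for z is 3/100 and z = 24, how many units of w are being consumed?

MU_w = 3/(2√w), MU_z = 5.
MRS = 3/(2√w) ÷ 5.
MRS depends only on w: 0.3/√w = 3/100 ⇒ √w = 0.3/(3/100) = 10 ⇒ w = 100.

w = 100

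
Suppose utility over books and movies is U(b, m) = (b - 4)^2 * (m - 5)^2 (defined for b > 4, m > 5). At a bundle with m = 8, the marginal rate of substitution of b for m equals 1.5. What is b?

b = 6

MU_b = 2·(b−4)·(m−5)^2, MU_m = 2·(b−4)^2·(m−5).
MRS = (m−5)/(b−4).
Substitute m = 8: MRS = 3/(b − 4). Setting this equal to 1.5 gives b − 4 = 3/1.5 = 2, so b = 6.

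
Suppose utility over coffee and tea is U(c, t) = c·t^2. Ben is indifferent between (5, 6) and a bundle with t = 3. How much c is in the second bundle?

c = 20

U(5, 6) = 180.
Set U(c, 3) = 180 and solve.
With t = 3: 3^2 = 9, so c = 180/9 = 20.
Check: U(20, 3) = 180.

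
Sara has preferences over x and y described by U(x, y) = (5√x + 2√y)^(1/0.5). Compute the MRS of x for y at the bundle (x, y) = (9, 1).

For CES with ρ = 0.5, MRS = (5/2)·√(y/x).
At (9, 1): MRS = 5/6.
So at (9, 1) the consumer would give up 5/6 units of y for one more unit of x.

MRS = 5/6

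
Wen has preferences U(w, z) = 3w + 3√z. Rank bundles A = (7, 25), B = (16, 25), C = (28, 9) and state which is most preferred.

Bundle C

Evaluate utility at each bundle:
U(A) = 36.000.
U(B) = 63.000.
U(C) = 93.000.
Highest utility is C, so C ≻ B ≻ A.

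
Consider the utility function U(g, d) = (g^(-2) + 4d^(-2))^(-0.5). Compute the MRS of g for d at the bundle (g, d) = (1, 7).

MRS = 85.75

For CES with ρ = -2, MRS = (1/4)·(d/g)^3.
At (1, 7): MRS = 85.75.
The indifference curve has slope −85.75 at this bundle.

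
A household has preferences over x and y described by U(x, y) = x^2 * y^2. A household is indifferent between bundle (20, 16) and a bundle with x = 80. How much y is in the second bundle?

U(20, 16) = 102400.
Set U(80, y) = 102400 and solve.
With x = 80: 80^2 = 6400, so y^2 = 102400/6400 = 16; taking the square root, y = 4.
Check: U(80, 4) = 102400.

y = 4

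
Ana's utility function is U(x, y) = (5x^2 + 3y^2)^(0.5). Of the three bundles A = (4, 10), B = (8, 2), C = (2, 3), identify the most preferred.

Evaluate utility at each bundle:
U(A) = 19.494.
U(B) = 18.221.
U(C) = 6.856.
Highest utility is A, so A ≻ B ≻ C.

Bundle A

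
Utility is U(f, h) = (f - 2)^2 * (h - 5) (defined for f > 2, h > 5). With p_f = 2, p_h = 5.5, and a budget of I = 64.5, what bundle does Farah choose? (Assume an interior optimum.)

f* = 13, h* = 7

MU_f = 2·(f−2)·(h−5), MU_h = (f−2)^2.
MRS = (2/1)·(h−5)/(f−2).
Tangency: set MRS = p_f/p_h = 2/5.5 = 4/11.
So (2/1)·(h − 5)/(f − 2) = 4/11, i.e. (h − 5) = (2/11)·(f − 2).
Rewrite the budget in excess-of-subsistence terms: 2·(f − 2) + 5.5·(h − 5) = 64.5 − 2·2 − 5.5·5 = 33.
Substituting, 3·(f − 2) = 33, so f − 2 = 11 and f* = 13.
Then h − 5 = (2/11)·11 = 2, so h* = 7.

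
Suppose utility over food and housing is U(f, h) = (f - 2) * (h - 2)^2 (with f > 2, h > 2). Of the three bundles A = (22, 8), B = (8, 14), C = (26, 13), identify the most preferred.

Evaluate utility at each bundle:
U(A) = 720.
U(B) = 864.
U(C) = 2904.
Highest utility is C, so C ≻ B ≻ A.

Bundle C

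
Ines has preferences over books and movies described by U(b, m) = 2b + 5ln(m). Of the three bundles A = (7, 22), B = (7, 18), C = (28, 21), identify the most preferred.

Bundle C

Evaluate utility at each bundle:
U(A) = 29.455.
U(B) = 28.452.
U(C) = 71.223.
Highest utility is C, so C ≻ A ≻ B.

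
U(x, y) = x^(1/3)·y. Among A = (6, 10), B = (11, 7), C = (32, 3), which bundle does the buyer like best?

Evaluate utility at each bundle:
U(A) = 18.171.
U(B) = 15.568.
U(C) = 9.524.
Highest utility is A, so A ≻ B ≻ C.

Bundle A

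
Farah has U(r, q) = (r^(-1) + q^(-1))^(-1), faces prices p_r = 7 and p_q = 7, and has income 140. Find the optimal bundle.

For CES with ρ = -1, MRS = (q/r)^2.
Tangency: set MRS = p_r/p_q = 7/7 = 1.
So (q/r)^2 = 1; taking the square root, q/r = 1, i.e. q = r.
Substitute into the budget 7·r + 7·q = 140: 14·r = 140, so r* = 10 and q* = 10.

r* = 10, q* = 10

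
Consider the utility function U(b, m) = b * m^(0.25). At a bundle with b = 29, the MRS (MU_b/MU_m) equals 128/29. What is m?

m = 32

MU_b = m^(0.25) and MU_m = 0.25·b·m^(-0.75).
MRS = MU_b/MU_m = (4)·m/b.
Substitute b = 29: MRS = m/7.25. Setting m/7.25 = 128/29 gives m = (128/29)·7.25 = 32.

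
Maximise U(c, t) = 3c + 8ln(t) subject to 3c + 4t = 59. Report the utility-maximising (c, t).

c* = 17, t* = 2

MU_c = 3, MU_t = 8/t.
MRS = 3 ÷ (8/t).
Tangency: set MRS = p_c/p_t = 3/4 = 0.75.
MRS depends only on t: 0.375·t = 0.75 ⇒ t* = 0.75/0.375 = 2.
From the budget, 3·c = 59 − 4·2 = 51, so c* = 17.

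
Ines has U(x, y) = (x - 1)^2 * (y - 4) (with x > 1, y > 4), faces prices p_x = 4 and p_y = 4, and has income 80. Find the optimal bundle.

x* = 11, y* = 9

MU_x = 2·(x−1)·(y−4), MU_y = (x−1)^2.
MRS = (2/1)·(y−4)/(x−1).
Tangency: set MRS = p_x/p_y = 4/4 = 1.
So (2/1)·(y − 4)/(x − 1) = 1, i.e. (y − 4) = 0.5·(x − 1).
Rewrite the budget in excess-of-subsistence terms: 4·(x − 1) + 4·(y − 4) = 80 − 4·1 − 4·4 = 60.
Substituting, 6·(x − 1) = 60, so x − 1 = 10 and x* = 11.
Then y − 4 = 0.5·10 = 5, so y* = 9.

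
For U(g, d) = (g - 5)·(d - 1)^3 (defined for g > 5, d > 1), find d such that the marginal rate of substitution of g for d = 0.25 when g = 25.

d = 16

MU_g = (d−1)^3, MU_d = 3·(g−5)·(d−1)^2.
MRS = (1/3)·(d−1)/(g−5).
Substitute g = 25: MRS = (d − 1)/60. Setting this equal to 0.25 gives d − 1 = 0.25·60 = 15, so d = 16.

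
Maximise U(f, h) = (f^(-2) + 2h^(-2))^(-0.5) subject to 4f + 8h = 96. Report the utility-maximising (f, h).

f* = 8, h* = 8

For CES with ρ = -2, MRS = (1/2)·(h/f)^3.
Tangency: set MRS = p_f/p_h = 4/8 = 0.5.
So (h/f)^3 = 1; taking the cube root, h/f = 1, i.e. h = f.
Substitute into the budget 4·f + 8·h = 96: 12·f = 96, so f* = 8 and h* = 8.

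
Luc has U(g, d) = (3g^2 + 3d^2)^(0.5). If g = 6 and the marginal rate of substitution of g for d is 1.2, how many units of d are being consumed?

For CES with ρ = 2, MRS = (d/g)^(-1).
Setting (d/6)^(-1) = 1.2 gives d/6 = 5/6 and d = 5.

d = 5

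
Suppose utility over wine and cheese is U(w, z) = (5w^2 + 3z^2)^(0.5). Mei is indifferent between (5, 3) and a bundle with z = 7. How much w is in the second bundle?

w = 1

U depends on (w, z) only through S = 5w^2 + 3z^2, so equal utility means equal S. At (5, 3): S = 152.
With z = 7: 3·7^2 = 147, so 5w^2 = 152 − 147 = 5, i.e. w^2 = 1.
Hence w = √1 = 1.
Check: U(1, 7) = 12.3288.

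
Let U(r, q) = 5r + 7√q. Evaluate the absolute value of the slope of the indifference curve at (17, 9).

MRS = 30/7

MU_r = 5, MU_q = 7/(2√q).
MRS = 5 ÷ (7/(2√q)).
At (17, 9): MRS = 30/7.
So at (17, 9) the consumer would give up 30/7 units of q for one more unit of r.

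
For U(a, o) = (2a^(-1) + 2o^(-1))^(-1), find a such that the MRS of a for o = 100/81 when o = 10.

a = 9

For CES with ρ = -1, MRS = (o/a)^2.
Setting (10/a)^2 = 100/81 gives 10/a = 10/9 and a = 9.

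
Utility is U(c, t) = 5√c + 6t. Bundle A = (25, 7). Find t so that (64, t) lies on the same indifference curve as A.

t = 4.5

U(25, 7) = 67.
Set U(64, t) = 67 and solve.
With c = 64: √64 = 8, so 6t = 67 − 5·8 = 27 and t = 4.5.
Check: U(64, 4.5) = 67.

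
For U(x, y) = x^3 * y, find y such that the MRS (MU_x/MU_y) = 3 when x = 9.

y = 9

MU_x = 3·x^2·y and MU_y = x^3.
MRS = MU_x/MU_y = (3/1)·y/x.
Substitute x = 9: MRS = y/3. Setting y/3 = 3 gives y = 3·3 = 9.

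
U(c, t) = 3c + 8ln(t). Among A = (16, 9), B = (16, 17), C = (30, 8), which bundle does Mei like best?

Bundle C

Evaluate utility at each bundle:
U(A) = 65.578.
U(B) = 70.666.
U(C) = 106.636.
Highest utility is C, so C ≻ B ≻ A.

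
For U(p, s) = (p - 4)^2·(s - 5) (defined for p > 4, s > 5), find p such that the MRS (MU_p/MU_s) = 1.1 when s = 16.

p = 24

MU_p = 2·(p−4)·(s−5), MU_s = (p−4)^2.
MRS = (2/1)·(s−5)/(p−4).
Substitute s = 16: MRS = 22/(p − 4). Setting this equal to 1.1 gives p − 4 = 22/1.1 = 20, so p = 24.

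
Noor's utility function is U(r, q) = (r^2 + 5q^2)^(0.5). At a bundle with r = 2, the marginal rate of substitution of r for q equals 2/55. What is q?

For CES with ρ = 2, MRS = (1/5)·(q/r)^(-1).
Setting (1/5)·(q/2)^(-1) = 2/55 gives (q/2)^(-1) = 2/11, so q/2 = 5.5 and q = 11.

q = 11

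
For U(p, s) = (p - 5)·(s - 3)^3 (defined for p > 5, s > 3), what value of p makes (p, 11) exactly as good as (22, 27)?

p = 464

U(22, 27) = 235008.
Set U(p, 11) = 235008 and solve.
With s = 11: (11 − 3)^3 = 512, so (p − 5) = 235008/512 = 459.
So p = 5 + 459 = 464.
Check: U(464, 11) = 235008.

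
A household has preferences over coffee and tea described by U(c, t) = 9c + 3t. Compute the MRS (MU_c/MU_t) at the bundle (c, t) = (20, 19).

MRS = 3

MU_c = 9, MU_t = 3, so MRS = 9/3 = 3 at every bundle.
At (20, 19): MRS = 3.
That is, one extra unit of c is worth 3 units of t at the margin.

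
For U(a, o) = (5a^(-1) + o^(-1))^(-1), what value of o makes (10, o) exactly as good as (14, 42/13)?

o = 6

U depends on (a, o) only through S = 5a^(-1) + o^(-1), so equal utility means equal S. At (14, 42/13): S = 2/3.
With a = 10: 5·10^(-1) = 0.5, so o^(-1) = 2/3 − 0.5 = 1/6.
Hence o = 1/(1/6) = 6.
Check: U(10, 6) = 1.5.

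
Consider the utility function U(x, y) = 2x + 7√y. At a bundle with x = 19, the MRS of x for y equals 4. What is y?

y = 49

MU_x = 2, MU_y = 7/(2√y).
MRS = 2 ÷ (7/(2√y)).
MRS depends only on y: (4/7)·√y = 4 ⇒ √y = 4/(4/7) = 7 ⇒ y = 49.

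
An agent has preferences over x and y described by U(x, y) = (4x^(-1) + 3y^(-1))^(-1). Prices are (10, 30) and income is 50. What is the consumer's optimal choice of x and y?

For CES with ρ = -1, MRS = (4/3)·(y/x)^2.
Tangency: set MRS = p_x/p_y = 10/30 = 1/3.
So (y/x)^2 = 0.25; taking the square root, y/x = 0.5, i.e. y = 0.5·x.
Substitute into the budget 10·x + 30·y = 50: 25·x = 50, so x* = 2 and y* = 0.5·2 = 1.

x* = 2, y* = 1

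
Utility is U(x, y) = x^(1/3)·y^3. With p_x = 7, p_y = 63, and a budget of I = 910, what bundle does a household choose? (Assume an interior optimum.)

MU_x = 1/3·x^(-2/3)·y^3 and MU_y = 3·x^(1/3)·y^2.
MRS = MU_x/MU_y = (1/9)·y/x.
Tangency: set MRS = p_x/p_y = 7/63 = 1/9.
So (1/9)·y/x = 1/9, i.e. y = x.
Substitute into the budget 7·x + 63·y = 910: 70·x = 910, so x* = 13.
Then y* = 13.

x* = 13, y* = 13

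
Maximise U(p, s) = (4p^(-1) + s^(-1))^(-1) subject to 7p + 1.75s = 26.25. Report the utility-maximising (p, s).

p* = 3, s* = 3

For CES with ρ = -1, MRS = (4/1)·(s/p)^2.
Tangency: set MRS = p_p/p_s = 7/1.75 = 4.
So (s/p)^2 = 1; taking the square root, s/p = 1, i.e. s = p.
Substitute into the budget 7·p + 1.75·s = 26.25: 8.75·p = 26.25, so p* = 3 and s* = 3.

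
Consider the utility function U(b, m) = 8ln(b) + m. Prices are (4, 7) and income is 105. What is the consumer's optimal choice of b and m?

b* = 14, m* = 7

MU_b = 8/b, MU_m = 1.
MRS = 8/b ÷ 1.
Tangency: set MRS = p_b/p_m = 4/7.
MRS depends only on b: 8/b = 4/7 ⇒ b* = 8/(4/7) = 14.
From the budget, 7·m = 105 − 4·14 = 49, so m* = 7.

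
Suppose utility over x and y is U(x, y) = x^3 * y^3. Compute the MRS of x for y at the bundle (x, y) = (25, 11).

MU_x = 3·x^2·y^3 and MU_y = 3·x^3·y^2.
MRS = MU_x/MU_y = y/x.
At (25, 11): MRS = 11/25.
The indifference curve has slope −11/25 at this bundle.

MRS = 11/25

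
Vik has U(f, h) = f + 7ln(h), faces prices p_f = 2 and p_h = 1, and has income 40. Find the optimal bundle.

f* = 13, h* = 14

MU_f = 1, MU_h = 7/h.
MRS = 1 ÷ (7/h).
Tangency: set MRS = p_f/p_h = 2/1 = 2.
MRS depends only on h: (1/7)·h = 2 ⇒ h* = 2/(1/7) = 14.
From the budget, 2·f = 40 − 1·14 = 26, so f* = 13.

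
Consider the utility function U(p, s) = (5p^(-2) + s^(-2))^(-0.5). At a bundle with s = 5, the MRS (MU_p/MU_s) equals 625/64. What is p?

For CES with ρ = -2, MRS = (5/1)·(s/p)^3.
Setting (5/1)·(5/p)^3 = 625/64 gives (5/p)^3 = 125/64, so 5/p = 1.25 and p = 4.

p = 4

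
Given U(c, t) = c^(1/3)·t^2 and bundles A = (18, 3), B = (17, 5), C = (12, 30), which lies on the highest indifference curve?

Evaluate utility at each bundle:
U(A) = 23.587.
U(B) = 64.282.
U(C) = 2060.486.
Highest utility is C, so C ≻ B ≻ A.

Bundle C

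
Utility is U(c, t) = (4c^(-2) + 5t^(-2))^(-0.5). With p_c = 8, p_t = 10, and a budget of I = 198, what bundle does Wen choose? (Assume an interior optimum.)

For CES with ρ = -2, MRS = (4/5)·(t/c)^3.
Tangency: set MRS = p_c/p_t = 8/10 = 0.8.
So (t/c)^3 = 1; taking the cube root, t/c = 1, i.e. t = c.
Substitute into the budget 8·c + 10·t = 198: 18·c = 198, so c* = 11 and t* = 11.

c* = 11, t* = 11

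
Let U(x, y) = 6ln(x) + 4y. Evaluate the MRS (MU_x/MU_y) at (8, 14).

MRS = 3/16

MU_x = 6/x, MU_y = 4.
MRS = 6/x ÷ 4.
At (8, 14): MRS = 3/16.
That is, one extra unit of x is worth 3/16 units of y at the margin.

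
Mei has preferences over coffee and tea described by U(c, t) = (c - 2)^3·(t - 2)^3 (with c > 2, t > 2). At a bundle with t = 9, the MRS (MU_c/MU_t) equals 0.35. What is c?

c = 22

MU_c = 3·(c−2)^2·(t−2)^3, MU_t = 3·(c−2)^3·(t−2)^2.
MRS = (t−2)/(c−2).
Substitute t = 9: MRS = 7/(c − 2). Setting this equal to 0.35 gives c − 2 = 7/0.35 = 20, so c = 22.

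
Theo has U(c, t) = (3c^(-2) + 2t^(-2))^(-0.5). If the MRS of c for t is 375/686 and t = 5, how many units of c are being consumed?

c = 7

For CES with ρ = -2, MRS = (3/2)·(t/c)^3.
Setting (3/2)·(5/c)^3 = 375/686 gives (5/c)^3 = 125/343, so 5/c = 5/7 and c = 7.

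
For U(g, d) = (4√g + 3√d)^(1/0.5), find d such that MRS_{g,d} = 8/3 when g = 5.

For CES with ρ = 0.5, MRS = (4/3)·√(d/g).
Setting (4/3)·√(d/5) = 8/3 gives √(d/5) = 2, so d/5 = 4 and d = 20.

d = 20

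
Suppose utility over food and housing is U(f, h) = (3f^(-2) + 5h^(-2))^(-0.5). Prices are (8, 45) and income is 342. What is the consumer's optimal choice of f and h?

For CES with ρ = -2, MRS = (3/5)·(h/f)^3.
Tangency: set MRS = p_f/p_h = 8/45.
So (h/f)^3 = 8/27; taking the cube root, h/f = 2/3, i.e. h = (2/3)·f.
Substitute into the budget 8·f + 45·h = 342: 38·f = 342, so f* = 9 and h* = (2/3)·9 = 6.

f* = 9, h* = 6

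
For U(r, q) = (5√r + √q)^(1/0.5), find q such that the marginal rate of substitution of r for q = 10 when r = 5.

For CES with ρ = 0.5, MRS = (5/1)·√(q/r).
Setting (5/1)·√(q/5) = 10 gives √(q/5) = 2, so q/5 = 4 and q = 20.

q = 20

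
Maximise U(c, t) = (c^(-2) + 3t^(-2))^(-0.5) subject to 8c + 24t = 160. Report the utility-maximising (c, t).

For CES with ρ = -2, MRS = (1/3)·(t/c)^3.
Tangency: set MRS = p_c/p_t = 8/24 = 1/3.
So (t/c)^3 = 1; taking the cube root, t/c = 1, i.e. t = c.
Substitute into the budget 8·c + 24·t = 160: 32·c = 160, so c* = 5 and t* = 5.

c* = 5, t* = 5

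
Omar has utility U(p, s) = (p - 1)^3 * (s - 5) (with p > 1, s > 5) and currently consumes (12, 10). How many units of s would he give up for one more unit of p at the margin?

MU_p = 3·(p−1)^2·(s−5), MU_s = (p−1)^3.
MRS = (3/1)·(s−5)/(p−1).
At (12, 10): MRS = 15/11.
The indifference curve has slope −15/11 at this bundle.

MRS = 15/11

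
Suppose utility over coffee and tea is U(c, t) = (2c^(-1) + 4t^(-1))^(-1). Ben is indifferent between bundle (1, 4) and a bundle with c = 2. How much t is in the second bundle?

t = 2

U depends on (c, t) only through S = 2c^(-1) + 4t^(-1), so equal utility means equal S. At (1, 4): S = 3.
With c = 2: 2·2^(-1) = 1, so 4t^(-1) = 3 − 1 = 2, i.e. t^(-1) = 0.5.
Hence t = 1/0.5 = 2.
Check: U(2, 2) = 0.3333.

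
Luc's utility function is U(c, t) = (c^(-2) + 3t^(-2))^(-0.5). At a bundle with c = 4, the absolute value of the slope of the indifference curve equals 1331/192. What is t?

t = 11

For CES with ρ = -2, MRS = (1/3)·(t/c)^3.
Setting (1/3)·(t/4)^3 = 1331/192 gives (t/4)^3 = 1331/64, so t/4 = 2.75 and t = 11.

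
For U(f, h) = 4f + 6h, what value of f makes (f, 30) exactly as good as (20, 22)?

U(20, 22) = 212.
Set U(f, 30) = 212 and solve.
4f + 6·30 = 212 ⇒ 4f = 32 ⇒ f = 8.
Check: U(8, 30) = 212.

f = 8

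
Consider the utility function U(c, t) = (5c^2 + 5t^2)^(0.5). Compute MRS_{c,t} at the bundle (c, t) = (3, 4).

For CES with ρ = 2, MRS = (t/c)^(-1).
At (3, 4): MRS = 0.75.
The indifference curve has slope −0.75 at this bundle.

MRS = 0.75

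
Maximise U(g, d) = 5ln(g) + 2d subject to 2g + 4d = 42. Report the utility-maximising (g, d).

g* = 5, d* = 8

MU_g = 5/g, MU_d = 2.
MRS = 5/g ÷ 2.
Tangency: set MRS = p_g/p_d = 2/4 = 0.5.
MRS depends only on g: 2.5/g = 0.5 ⇒ g* = 2.5/0.5 = 5.
From the budget, 4·d = 42 − 2·5 = 32, so d* = 8.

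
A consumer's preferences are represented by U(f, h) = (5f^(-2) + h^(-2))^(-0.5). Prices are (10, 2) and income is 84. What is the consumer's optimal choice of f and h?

f* = 7, h* = 7

For CES with ρ = -2, MRS = (5/1)·(h/f)^3.
Tangency: set MRS = p_f/p_h = 10/2 = 5.
So (h/f)^3 = 1; taking the cube root, h/f = 1, i.e. h = f.
Substitute into the budget 10·f + 2·h = 84: 12·f = 84, so f* = 7 and h* = 7.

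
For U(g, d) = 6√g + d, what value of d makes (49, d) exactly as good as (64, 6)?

U(64, 6) = 54.
Set U(49, d) = 54 and solve.
With g = 49: √49 = 7, so d = 54 − 6·7 = 12.
Check: U(49, 12) = 54.

d = 12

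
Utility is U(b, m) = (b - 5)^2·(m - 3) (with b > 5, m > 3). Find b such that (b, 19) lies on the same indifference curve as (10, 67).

b = 15

U(10, 67) = 1600.
Set U(b, 19) = 1600 and solve.
With m = 19: (19 − 3) = 16, so (b − 5)^2 = 1600/16 = 100.
Taking the square root (with b > 5): b − 5 = 10, so b = 15.
Check: U(15, 19) = 1600.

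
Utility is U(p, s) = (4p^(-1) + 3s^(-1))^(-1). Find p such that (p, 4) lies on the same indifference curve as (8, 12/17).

p = 1

U depends on (p, s) only through S = 4p^(-1) + 3s^(-1), so equal utility means equal S. At (8, 12/17): S = 4.75.
With s = 4: 3·4^(-1) = 0.75, so 4p^(-1) = 4.75 − 0.75 = 4, i.e. p^(-1) = 1.
Hence p = 1/1 = 1.
Check: U(1, 4) = 0.2105.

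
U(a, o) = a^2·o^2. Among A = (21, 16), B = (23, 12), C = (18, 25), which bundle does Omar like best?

Evaluate utility at each bundle:
U(A) = 112896.
U(B) = 76176.
U(C) = 202500.
Highest utility is C, so C ≻ A ≻ B.

Bundle C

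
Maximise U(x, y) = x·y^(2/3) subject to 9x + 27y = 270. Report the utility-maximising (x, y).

x* = 18, y* = 4

MU_x = y^(2/3) and MU_y = 2/3·x·y^(-1/3).
MRS = MU_x/MU_y = (1.5)·y/x.
Tangency: set MRS = p_x/p_y = 9/27 = 1/3.
So (1.5)·y/x = 1/3, i.e. y = (2/9)·x.
Substitute into the budget 9·x + 27·y = 270: 15·x = 270, so x* = 18.
Then y* = (2/9)·18 = 4.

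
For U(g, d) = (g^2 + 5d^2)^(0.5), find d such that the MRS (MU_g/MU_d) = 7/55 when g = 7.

d = 11

For CES with ρ = 2, MRS = (1/5)·(d/g)^(-1).
Setting (1/5)·(d/7)^(-1) = 7/55 gives (d/7)^(-1) = 7/11, so d/7 = 11/7 and d = 11.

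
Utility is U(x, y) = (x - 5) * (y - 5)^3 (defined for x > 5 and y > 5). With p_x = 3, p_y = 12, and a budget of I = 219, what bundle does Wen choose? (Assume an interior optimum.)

x* = 17, y* = 14

MU_x = (y−5)^3, MU_y = 3·(x−5)·(y−5)^2.
MRS = (1/3)·(y−5)/(x−5).
Tangency: set MRS = p_x/p_y = 3/12 = 0.25.
So (1/3)·(y − 5)/(x − 5) = 0.25, i.e. (y − 5) = 0.75·(x − 5).
Rewrite the budget in excess-of-subsistence terms: 3·(x − 5) + 12·(y − 5) = 219 − 3·5 − 12·5 = 144.
Substituting, 12·(x − 5) = 144, so x − 5 = 12 and x* = 17.
Then y − 5 = 0.75·12 = 9, so y* = 14.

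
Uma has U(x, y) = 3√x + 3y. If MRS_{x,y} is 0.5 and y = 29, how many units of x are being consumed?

x = 1

MU_x = 3/(2√x), MU_y = 3.
MRS = 3/(2√x) ÷ 3.
MRS depends only on x: 0.5/√x = 0.5 ⇒ √x = 0.5/0.5 = 1 ⇒ x = 1.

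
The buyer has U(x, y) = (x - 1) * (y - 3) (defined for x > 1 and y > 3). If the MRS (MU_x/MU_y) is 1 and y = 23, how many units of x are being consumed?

MU_x = (y−3), MU_y = (x−1).
MRS = (y−3)/(x−1).
Substitute y = 23: MRS = 20/(x − 1). Setting this equal to 1 gives x − 1 = 20/1 = 20, so x = 21.

x = 21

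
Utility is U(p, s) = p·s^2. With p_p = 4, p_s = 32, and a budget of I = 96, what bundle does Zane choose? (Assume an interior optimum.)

MU_p = s^2 and MU_s = 2·p·s.
MRS = MU_p/MU_s = (1/2)·s/p.
Tangency: set MRS = p_p/p_s = 4/32 = 0.125.
So (1/2)·s/p = 0.125, i.e. s = 0.25·p.
Substitute into the budget 4·p + 32·s = 96: 12·p = 96, so p* = 8.
Then s* = 0.25·8 = 2.

p* = 8, s* = 2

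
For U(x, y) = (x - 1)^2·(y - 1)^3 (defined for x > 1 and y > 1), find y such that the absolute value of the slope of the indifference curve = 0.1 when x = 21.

y = 4

MU_x = 2·(x−1)·(y−1)^3, MU_y = 3·(x−1)^2·(y−1)^2.
MRS = (2/3)·(y−1)/(x−1).
Substitute x = 21: MRS = (y − 1)/30. Setting this equal to 0.1 gives y − 1 = 0.1·30 = 3, so y = 4.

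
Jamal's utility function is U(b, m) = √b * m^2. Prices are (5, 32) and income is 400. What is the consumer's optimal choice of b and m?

b* = 16, m* = 10

MU_b = 0.5·b^(-0.5)·m^2 and MU_m = 2·√b·m.
MRS = MU_b/MU_m = (0.25)·m/b.
Tangency: set MRS = p_b/p_m = 5/32.
So (0.25)·m/b = 5/32, i.e. m = 0.625·b.
Substitute into the budget 5·b + 32·m = 400: 25·b = 400, so b* = 16.
Then m* = 0.625·16 = 10.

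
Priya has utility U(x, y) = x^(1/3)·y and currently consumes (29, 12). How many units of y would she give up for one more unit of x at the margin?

MU_x = 1/3·x^(-2/3)·y and MU_y = x^(1/3).
MRS = MU_x/MU_y = (1/3)·y/x.
At (29, 12): MRS = 4/29.
So at (29, 12) the consumer would give up 4/29 units of y for one more unit of x.

MRS = 4/29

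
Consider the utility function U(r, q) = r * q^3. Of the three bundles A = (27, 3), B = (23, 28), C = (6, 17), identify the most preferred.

Bundle B

Evaluate utility at each bundle:
U(A) = 729.
U(B) = 504896.
U(C) = 29478.
Highest utility is B, so B ≻ C ≻ A.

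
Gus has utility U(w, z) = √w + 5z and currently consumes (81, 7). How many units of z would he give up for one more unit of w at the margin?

MU_w = 1/(2√w), MU_z = 5.
MRS = 1/(2√w) ÷ 5.
At (81, 7): MRS = 1/90.
That is, one extra unit of w is worth 1/90 units of z at the margin.

MRS = 1/90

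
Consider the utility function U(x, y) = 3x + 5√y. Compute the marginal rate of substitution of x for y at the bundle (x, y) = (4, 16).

MU_x = 3, MU_y = 5/(2√y).
MRS = 3 ÷ (5/(2√y)).
At (4, 16): MRS = 4.8.
The indifference curve has slope −4.8 at this bundle.

MRS = 4.8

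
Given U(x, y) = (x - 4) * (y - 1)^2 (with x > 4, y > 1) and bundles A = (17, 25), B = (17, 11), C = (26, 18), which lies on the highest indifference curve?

Evaluate utility at each bundle:
U(A) = 7488.
U(B) = 1300.
U(C) = 6358.
Highest utility is A, so A ≻ C ≻ B.

Bundle A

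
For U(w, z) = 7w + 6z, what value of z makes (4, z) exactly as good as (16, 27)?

z = 41

U(16, 27) = 274.
Set U(4, z) = 274 and solve.
7·4 + 6z = 274 ⇒ 6z = 246 ⇒ z = 41.
Check: U(4, 41) = 274.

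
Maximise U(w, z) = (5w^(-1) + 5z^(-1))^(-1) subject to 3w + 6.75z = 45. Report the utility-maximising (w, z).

w* = 6, z* = 4

For CES with ρ = -1, MRS = (z/w)^2.
Tangency: set MRS = p_w/p_z = 3/6.75 = 4/9.
So (z/w)^2 = 4/9; taking the square root, z/w = 2/3, i.e. z = (2/3)·w.
Substitute into the budget 3·w + 6.75·z = 45: 7.5·w = 45, so w* = 6 and z* = (2/3)·6 = 4.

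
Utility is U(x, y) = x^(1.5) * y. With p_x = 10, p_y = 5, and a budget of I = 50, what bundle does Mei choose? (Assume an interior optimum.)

MU_x = 1.5·√x·y and MU_y = x^(1.5).
MRS = MU_x/MU_y = (1.5)·y/x.
Tangency: set MRS = p_x/p_y = 10/5 = 2.
So (1.5)·y/x = 2, i.e. y = (4/3)·x.
Substitute into the budget 10·x + 5·y = 50: (50/3)·x = 50, so x* = 3.
Then y* = (4/3)·3 = 4.

x* = 3, y* = 4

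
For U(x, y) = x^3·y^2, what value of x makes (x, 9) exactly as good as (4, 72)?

U(4, 72) = 331776.
Set U(x, 9) = 331776 and solve.
With y = 9: 9^2 = 81, so x^3 = 331776/81 = 4096; taking the cube root, x = 16.
Check: U(16, 9) = 331776.

x = 16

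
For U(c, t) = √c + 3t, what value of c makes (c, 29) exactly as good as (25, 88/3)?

c = 36

U(25, 88/3) = 93.
Set U(c, 29) = 93 and solve.
With t = 29: √c = 93 − 3·29 = 6, so √c = 6 and c = 36.
Check: U(36, 29) = 93.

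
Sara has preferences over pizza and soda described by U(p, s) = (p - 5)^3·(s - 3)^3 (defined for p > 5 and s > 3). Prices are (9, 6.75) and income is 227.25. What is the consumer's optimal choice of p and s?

p* = 14, s* = 15

MU_p = 3·(p−5)^2·(s−3)^3, MU_s = 3·(p−5)^3·(s−3)^2.
MRS = (s−3)/(p−5).
Tangency: set MRS = p_p/p_s = 9/6.75 = 4/3.
So (s − 3)/(p − 5) = 4/3, i.e. (s − 3) = (4/3)·(p − 5).
Rewrite the budget in excess-of-subsistence terms: 9·(p − 5) + 6.75·(s − 3) = 227.25 − 9·5 − 6.75·3 = 162.
Substituting, 18·(p − 5) = 162, so p − 5 = 9 and p* = 14.
Then s − 3 = (4/3)·9 = 12, so s* = 15.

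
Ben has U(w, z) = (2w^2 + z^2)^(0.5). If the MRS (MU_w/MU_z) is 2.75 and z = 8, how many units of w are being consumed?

For CES with ρ = 2, MRS = (2/1)·(z/w)^(-1).
Setting (2/1)·(8/w)^(-1) = 2.75 gives (8/w)^(-1) = 1.375, so 8/w = 8/11 and w = 11.

w = 11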